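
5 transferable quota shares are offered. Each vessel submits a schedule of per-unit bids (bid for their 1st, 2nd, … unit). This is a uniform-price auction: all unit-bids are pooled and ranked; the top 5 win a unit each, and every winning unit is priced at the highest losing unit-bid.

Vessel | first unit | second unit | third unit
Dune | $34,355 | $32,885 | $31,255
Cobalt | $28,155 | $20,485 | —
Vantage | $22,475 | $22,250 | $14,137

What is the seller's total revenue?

All unit-bids, highest first — top 5: 34,355 (Dune-1), 32,885 (Dune-2), 31,255 (Dune-3), 28,155 (Cobalt-1), 22,475 (Vantage-1)
The (k+1)-th unit-bid is $22,250.
Allocation: Cobalt 1, Dune 3, Vantage 1. Every unit priced at $22,250.
Revenue = 5 × 22,250 = $111,250.

Total revenue: $111,250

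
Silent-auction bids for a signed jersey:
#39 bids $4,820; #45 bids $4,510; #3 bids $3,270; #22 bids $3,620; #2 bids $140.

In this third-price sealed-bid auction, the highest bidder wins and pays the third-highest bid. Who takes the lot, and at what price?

Bids in order: 4,820 (#39) > 4,510 (#45) > 3,620 (#22) > 3,270 (#3) > 140 (#2)
#39 is highest; pays the third-highest bid, $3,620.

#39 pays $3,620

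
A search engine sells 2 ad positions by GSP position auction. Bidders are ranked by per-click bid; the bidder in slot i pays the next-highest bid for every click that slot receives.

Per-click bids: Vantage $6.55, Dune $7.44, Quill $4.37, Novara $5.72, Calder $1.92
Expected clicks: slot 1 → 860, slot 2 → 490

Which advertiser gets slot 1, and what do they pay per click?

Per-click bids in order: $7.44 (Dune) > $6.55 (Vantage) > $5.72 (Novara) > …
Slot 1 goes to the first-ranked bidder, Dune, who pays the next bid down: $6.55/click.

Dune; $6.55 per click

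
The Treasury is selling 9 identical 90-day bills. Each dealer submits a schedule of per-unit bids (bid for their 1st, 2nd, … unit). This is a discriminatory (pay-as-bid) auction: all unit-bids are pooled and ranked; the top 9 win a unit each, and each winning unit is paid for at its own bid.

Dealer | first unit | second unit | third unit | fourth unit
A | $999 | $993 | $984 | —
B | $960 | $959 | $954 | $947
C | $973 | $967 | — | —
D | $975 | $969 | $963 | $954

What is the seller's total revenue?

Total revenue: $8,783

All unit-bids, highest first — top 9: 999 (A-1), 993 (A-2), 984 (A-3), 975 (D-1), 973 (C-1), 969 (D-2), 967 (C-2), 963 (D-3), 960 (B-1)
Next rejected bid: $959 (not a price — pay-as-bid).
Each winning unit pays its own bid.
Revenue = 999 + 993 + 984 + 975 + 973 + 969 + 967 + 963 + 960 = $8,783.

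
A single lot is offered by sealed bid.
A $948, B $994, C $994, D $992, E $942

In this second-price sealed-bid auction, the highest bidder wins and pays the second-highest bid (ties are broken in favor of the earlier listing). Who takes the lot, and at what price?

Second-price sealed-bid auction: the highest bidder wins and pays the second-highest bid.
Bids in order: 994 (B) > 994 (C) > 992 (D) > 948 (A) > 942 (E)
B and C tie at $994; tie-break gives it to B.
Second-price: B pays C's bid of $994.

B pays $994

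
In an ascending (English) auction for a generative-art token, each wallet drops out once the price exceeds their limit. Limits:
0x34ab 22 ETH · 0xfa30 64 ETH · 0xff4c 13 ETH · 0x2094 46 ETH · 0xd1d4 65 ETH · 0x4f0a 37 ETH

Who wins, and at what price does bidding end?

Limits ranked: 65 (0xd1d4) > 64 (0xfa30) > 46 (0x2094) > 37 (0x4f0a) > 22 (0x34ab) > 13 (0xff4c)
0xfa30 is the last rival to drop out, at 64 ETH; 0xd1d4 remains and wins at that price.

0xd1d4 wins at 64 ETH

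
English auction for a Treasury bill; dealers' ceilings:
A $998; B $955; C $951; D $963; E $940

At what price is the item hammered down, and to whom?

A wins at $963

Limits ranked: 998 (A) > 963 (D) > 955 (B) > 951 (C) > 940 (E)
D is the last rival to drop out, at $963; A remains and wins at that price.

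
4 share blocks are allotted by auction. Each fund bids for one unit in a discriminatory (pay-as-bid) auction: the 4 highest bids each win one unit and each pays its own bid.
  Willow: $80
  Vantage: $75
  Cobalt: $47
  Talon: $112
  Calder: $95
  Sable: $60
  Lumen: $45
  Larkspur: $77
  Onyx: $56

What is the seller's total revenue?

Total revenue: $364

Ordering the bids: 112 (Talon), 95 (Calder), 80 (Willow), 77 (Larkspur), 75 (Vantage), 60 (Sable), …
The 4 highest are Talon, Calder, Willow, Larkspur.
Total revenue = 112 + 95 + 80 + 77 = $364.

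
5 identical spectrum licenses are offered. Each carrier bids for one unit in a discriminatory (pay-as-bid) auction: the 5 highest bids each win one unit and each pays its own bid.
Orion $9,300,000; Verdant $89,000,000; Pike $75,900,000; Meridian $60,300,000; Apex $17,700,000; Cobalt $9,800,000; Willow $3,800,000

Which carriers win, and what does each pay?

Verdant $89,000,000, Pike $75,900,000, Meridian $60,300,000, Apex $17,700,000, Cobalt $9,800,000

Sorting: 89,000,000 (Verdant), 75,900,000 (Pike), 60,300,000 (Meridian), 17,700,000 (Apex), 9,800,000 (Cobalt), 9,300,000 (Orion), 3,800,000 (Willow)
Winners (5 units): Verdant, Pike, Meridian, Apex, Cobalt.
Each winner pays its own bid: Verdant $89,000,000, Pike $75,900,000, Meridian $60,300,000, Apex $17,700,000, Cobalt $9,800,000.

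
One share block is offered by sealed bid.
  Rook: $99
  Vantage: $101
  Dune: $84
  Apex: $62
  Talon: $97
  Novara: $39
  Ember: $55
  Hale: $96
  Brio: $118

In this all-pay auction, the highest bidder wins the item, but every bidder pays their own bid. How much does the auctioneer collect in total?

Total revenue: $751

Bids in order: 118 (Brio) > 101 (Vantage) > 99 (Rook) > 97 (Talon) > 96 (Hale) > 84 (Dune) > …
Brio wins with the top bid; all bids are sunk regardless.
Every bidder forfeits their bid regardless of winning.
Revenue = 99 + 101 + 84 + 62 + 97 + 39 + 55 + 96 + 118 = $751.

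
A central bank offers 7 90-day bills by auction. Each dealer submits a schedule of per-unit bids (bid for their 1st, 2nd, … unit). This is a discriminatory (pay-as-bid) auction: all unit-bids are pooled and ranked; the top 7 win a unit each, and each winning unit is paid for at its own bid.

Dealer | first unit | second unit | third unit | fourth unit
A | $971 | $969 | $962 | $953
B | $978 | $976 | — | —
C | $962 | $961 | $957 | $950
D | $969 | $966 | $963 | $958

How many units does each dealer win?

All unit-bids, highest first — top 7: 978 (B-1), 976 (B-2), 971 (A-1), 969 (A-2), 969 (D-1), 966 (D-2), 963 (D-3)
Next rejected bid: $962 (not a price — pay-as-bid).
Allocation: A 2, B 2, D 3.

A 2, B 2, D 3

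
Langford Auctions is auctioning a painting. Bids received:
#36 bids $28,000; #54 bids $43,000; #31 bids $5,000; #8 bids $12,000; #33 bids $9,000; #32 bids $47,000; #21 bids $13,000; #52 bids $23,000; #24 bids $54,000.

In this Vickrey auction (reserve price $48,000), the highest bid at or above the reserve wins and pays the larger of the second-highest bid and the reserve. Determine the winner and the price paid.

Sorting bids: 54,000 (#24) > 47,000 (#32) > 43,000 (#54) > 28,000 (#36) > 23,000 (#52) > 13,000 (#21) > …
Highest eligible bid: #24 at $54,000.
max(second-highest $47,000, reserve $48,000) = $48,000.

#24 pays $48,000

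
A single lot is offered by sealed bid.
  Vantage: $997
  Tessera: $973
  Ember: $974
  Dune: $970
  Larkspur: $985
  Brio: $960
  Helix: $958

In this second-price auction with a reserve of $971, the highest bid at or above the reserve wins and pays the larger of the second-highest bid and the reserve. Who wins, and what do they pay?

Bids ranked: 997 (Vantage) > 985 (Larkspur) > 974 (Ember) > 973 (Tessera) > 970 (Dune) > 960 (Brio) > …
Vantage has the top bid at or above the reserve ($997).
Second-highest bid $985 exceeds the reserve $971 → payment $985.

Vantage pays $985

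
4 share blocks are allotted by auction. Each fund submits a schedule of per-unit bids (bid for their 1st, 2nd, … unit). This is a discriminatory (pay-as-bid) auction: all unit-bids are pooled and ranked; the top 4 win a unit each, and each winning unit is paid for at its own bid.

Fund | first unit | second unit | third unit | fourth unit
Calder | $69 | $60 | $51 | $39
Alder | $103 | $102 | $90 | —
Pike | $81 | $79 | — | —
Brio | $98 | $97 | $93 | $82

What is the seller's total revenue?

Pooled unit-bids ranked (top 4): 103 (Alder-1), 102 (Alder-2), 98 (Brio-1), 97 (Brio-2)
Next rejected bid: $93 (not a price — pay-as-bid).
Each winning unit pays its own bid.
Revenue = 103 + 102 + 98 + 97 = $400.

Total revenue: $400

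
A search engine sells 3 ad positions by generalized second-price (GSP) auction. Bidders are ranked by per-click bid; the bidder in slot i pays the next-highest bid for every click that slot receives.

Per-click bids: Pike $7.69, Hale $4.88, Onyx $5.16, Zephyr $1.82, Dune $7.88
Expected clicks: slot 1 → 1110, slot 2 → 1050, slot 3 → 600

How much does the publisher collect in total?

Per-click bids in order: $7.88 (Dune) > $7.69 (Pike) > $5.16 (Onyx) > $4.88 (Hale) > …
Slot 1: Dune pays $7.69 × 1110 = $8535.90
Slot 2: Pike pays $5.16 × 1050 = $5418.00
Slot 3: Onyx pays $4.88 × 600 = $2928.00
Total = $16881.90

Total revenue: $16881.90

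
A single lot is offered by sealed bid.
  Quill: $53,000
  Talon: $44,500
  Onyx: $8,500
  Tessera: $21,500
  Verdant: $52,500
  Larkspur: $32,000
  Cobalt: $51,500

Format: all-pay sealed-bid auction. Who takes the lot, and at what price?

Quill pays $53,000

Rule: the highest bidder wins the item, but every bidder pays their own bid.
Sorting bids: 53,000 (Quill) > 52,500 (Verdant) > 51,500 (Cobalt) > 44,500 (Talon) > 32,000 (Larkspur) > 21,500 (Tessera) > …
Quill is highest and takes the item; every bidder forfeits their bid.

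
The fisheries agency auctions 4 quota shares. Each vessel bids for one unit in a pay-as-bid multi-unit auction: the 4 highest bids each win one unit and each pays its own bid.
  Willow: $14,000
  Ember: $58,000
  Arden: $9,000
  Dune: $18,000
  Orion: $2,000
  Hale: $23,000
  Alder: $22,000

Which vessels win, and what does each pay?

Ember $58,000, Hale $23,000, Alder $22,000, Dune $18,000

Bids ranked high→low: 58,000 (Ember), 23,000 (Hale), 22,000 (Alder), 18,000 (Dune), 14,000 (Willow), 9,000 (Arden), …
Winners (4 units): Ember, Hale, Alder, Dune.
Each winner pays its own bid: Ember $58,000, Hale $23,000, Alder $22,000, Dune $18,000.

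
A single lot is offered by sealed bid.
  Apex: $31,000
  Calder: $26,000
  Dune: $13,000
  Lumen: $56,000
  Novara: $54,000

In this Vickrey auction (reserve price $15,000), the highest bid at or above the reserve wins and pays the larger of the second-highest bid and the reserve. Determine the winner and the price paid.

Bids ranked: 56,000 (Lumen) > 54,000 (Novara) > 31,000 (Apex) > 26,000 (Calder) > 13,000 (Dune)
Lumen has the top bid at or above the reserve ($56,000).
Second-highest bid $54,000 exceeds the reserve $15,000 → payment $54,000.

Lumen pays $54,000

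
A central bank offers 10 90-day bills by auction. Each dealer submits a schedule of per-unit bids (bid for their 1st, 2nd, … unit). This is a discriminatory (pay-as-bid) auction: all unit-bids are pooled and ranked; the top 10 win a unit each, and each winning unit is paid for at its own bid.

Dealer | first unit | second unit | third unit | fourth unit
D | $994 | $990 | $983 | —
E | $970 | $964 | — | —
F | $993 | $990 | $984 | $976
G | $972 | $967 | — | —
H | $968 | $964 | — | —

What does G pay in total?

All unit-bids, highest first — top 10: 994 (D-1), 993 (F-1), 990 (D-2), 990 (F-2), 984 (F-3), 983 (D-3), 976 (F-4), 972 (G-1), 970 (E-1), 968 (H-1)
Next rejected bid: $967 (not a price — pay-as-bid).
G's winning unit-bids: 972 = $972.

G pays $972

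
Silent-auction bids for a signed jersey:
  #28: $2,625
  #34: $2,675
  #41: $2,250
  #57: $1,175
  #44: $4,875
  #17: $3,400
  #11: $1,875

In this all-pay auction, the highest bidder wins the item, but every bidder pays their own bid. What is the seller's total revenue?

Bids in order: 4,875 (#44) > 3,400 (#17) > 2,675 (#34) > 2,625 (#28) > 2,250 (#41) > 1,875 (#11) > …
Every bidder forfeits their bid regardless of winning.
Revenue = 2,625 + 2,675 + 2,250 + 1,175 + 4,875 + 3,400 + 1,875 = $18,875.

Total revenue: $18,875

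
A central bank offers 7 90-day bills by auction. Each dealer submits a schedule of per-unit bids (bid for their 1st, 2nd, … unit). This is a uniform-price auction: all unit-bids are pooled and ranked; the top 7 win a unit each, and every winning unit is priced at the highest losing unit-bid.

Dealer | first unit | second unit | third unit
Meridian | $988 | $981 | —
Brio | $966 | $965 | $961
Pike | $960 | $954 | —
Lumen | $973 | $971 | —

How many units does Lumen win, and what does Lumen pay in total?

Pooled unit-bids ranked (top 7): 988 (Meridian-1), 981 (Meridian-2), 973 (Lumen-1), 971 (Lumen-2), 966 (Brio-1), 965 (Brio-2), 961 (Brio-3)
Highest rejected unit-bid = $960.
Lumen wins 2 unit(s) at $960 each.

Lumen: 2 units, pays $1,920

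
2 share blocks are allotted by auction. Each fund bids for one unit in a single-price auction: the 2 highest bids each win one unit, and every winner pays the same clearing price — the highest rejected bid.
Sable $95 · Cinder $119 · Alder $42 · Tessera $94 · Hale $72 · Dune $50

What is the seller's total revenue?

Total revenue: $188

Ordering the bids: 119 (Cinder), 95 (Sable), 94 (Tessera), 72 (Hale), …
The 2 highest are Cinder, Sable.
Clearing price = highest rejected bid = $94.
Total revenue = 2 × $94 = $188.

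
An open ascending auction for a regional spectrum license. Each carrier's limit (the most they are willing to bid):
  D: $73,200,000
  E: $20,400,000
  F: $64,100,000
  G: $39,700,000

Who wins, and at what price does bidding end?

Limits in order: 73,200,000 (D) > 64,100,000 (F) > 39,700,000 (G) > 20,400,000 (E)
Once the price passes $64,100,000, only D is left; the hammer falls at F's limit of $64,100,000.

D wins at $64,100,000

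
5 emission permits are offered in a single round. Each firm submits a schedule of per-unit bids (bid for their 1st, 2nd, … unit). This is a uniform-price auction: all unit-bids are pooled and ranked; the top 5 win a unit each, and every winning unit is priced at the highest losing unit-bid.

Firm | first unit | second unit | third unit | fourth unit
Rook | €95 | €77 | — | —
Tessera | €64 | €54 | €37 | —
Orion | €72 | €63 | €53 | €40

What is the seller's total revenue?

All unit-bids, highest first — top 5: 95 (Rook-1), 77 (Rook-2), 72 (Orion-1), 64 (Tessera-1), 63 (Orion-2)
Highest rejected unit-bid = €54.
Allocation: Orion 2, Rook 2, Tessera 1. Every unit priced at €54.
Revenue = 5 × 54 = €270.

Total revenue: €270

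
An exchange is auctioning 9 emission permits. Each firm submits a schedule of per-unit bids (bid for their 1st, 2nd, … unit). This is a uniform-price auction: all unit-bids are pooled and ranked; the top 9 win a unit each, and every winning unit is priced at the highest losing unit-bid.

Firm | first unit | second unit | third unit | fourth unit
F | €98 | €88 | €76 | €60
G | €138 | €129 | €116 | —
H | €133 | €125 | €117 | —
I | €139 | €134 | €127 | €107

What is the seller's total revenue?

Total revenue: €963

All unit-bids, highest first — top 9: 139 (I-1), 138 (G-1), 134 (I-2), 133 (H-1), 129 (G-2), 127 (I-3), 125 (H-2), 117 (H-3), 116 (G-3)
The (k+1)-th unit-bid is €107.
Allocation: G 3, H 3, I 3. Every unit priced at €107.
Revenue = 9 × 107 = €963.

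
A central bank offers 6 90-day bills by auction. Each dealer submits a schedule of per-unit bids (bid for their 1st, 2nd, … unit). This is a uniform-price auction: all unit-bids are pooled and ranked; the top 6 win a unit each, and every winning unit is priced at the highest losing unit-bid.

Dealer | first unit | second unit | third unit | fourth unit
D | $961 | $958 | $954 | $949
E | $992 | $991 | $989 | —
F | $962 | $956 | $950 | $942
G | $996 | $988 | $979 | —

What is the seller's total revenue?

Total revenue: $5,772

All unit-bids, highest first — top 6: 996 (G-1), 992 (E-1), 991 (E-2), 989 (E-3), 988 (G-2), 979 (G-3)
The (k+1)-th unit-bid is $962.
Allocation: E 3, G 3. Every unit priced at $962.
Revenue = 6 × 962 = $5,772.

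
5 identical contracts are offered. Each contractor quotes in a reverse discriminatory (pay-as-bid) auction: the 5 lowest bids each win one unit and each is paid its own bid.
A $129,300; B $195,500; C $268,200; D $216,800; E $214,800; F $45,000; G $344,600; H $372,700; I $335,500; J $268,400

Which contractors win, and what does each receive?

F $45,000, A $129,300, B $195,500, E $214,800, D $216,800

Bids ranked low→high: 45,000 (F), 129,300 (A), 195,500 (B), 214,800 (E), 216,800 (D), 268,200 (C), 268,400 (J), …
The 5 lowest are F, A, B, E, D.
Each winner is paid its own bid: F $45,000, A $129,300, B $195,500, E $214,800, D $216,800.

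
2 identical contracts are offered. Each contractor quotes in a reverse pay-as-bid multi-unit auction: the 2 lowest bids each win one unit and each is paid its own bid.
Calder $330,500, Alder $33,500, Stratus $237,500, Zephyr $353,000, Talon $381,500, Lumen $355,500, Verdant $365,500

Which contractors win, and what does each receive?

Alder $33,500, Stratus $237,500

Sorting: 33,500 (Alder), 237,500 (Stratus), 330,500 (Calder), 353,000 (Zephyr), …
The 2 lowest are Alder, Stratus.
Each winner is paid its own bid: Alder $33,500, Stratus $237,500.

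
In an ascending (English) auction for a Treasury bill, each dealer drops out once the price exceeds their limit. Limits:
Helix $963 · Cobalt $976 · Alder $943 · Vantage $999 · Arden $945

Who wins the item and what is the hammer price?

Limits ranked: 999 (Vantage) > 976 (Cobalt) > 963 (Helix) > 945 (Arden) > 943 (Alder)
Bidding ends when Cobalt exits at $976; Vantage takes it.

Vantage wins at $976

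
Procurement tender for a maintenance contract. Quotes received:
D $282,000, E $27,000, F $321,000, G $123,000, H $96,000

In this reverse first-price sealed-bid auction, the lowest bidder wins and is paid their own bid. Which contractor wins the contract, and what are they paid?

E is paid $27,000

Rule: the lowest bidder wins and is paid their own bid.
Sorting bids: 27,000 (E) < 96,000 (H) < 123,000 (G) < 282,000 (D) < 321,000 (F)
First-price: E is paid what they bid, $27,000.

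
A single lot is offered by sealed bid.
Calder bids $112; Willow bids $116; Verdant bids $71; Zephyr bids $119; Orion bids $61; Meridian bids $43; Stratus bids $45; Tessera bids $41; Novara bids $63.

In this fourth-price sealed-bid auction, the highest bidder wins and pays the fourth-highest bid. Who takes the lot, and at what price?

Bids ranked: 119 (Zephyr) > 116 (Willow) > 112 (Calder) > 71 (Verdant) > 63 (Novara) > 61 (Orion) > …
Zephyr is highest; pays the fourth-highest bid, $71.

Zephyr pays $71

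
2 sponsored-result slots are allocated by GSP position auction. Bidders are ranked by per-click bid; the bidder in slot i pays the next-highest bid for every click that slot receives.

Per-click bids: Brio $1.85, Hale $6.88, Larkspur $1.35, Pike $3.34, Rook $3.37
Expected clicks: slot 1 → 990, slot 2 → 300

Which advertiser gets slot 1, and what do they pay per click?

Per-click bids in order: $6.88 (Hale) > $3.37 (Rook) > $3.34 (Pike) > …
Slot 1 goes to the first-ranked bidder, Hale, who pays the next bid down: $3.37/click.

Hale; $3.37 per click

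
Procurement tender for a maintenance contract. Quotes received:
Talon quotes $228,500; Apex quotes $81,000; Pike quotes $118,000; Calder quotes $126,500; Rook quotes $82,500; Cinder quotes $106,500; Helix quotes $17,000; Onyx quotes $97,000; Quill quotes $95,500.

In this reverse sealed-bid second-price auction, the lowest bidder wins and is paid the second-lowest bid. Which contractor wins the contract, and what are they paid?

Helix is paid $81,000

Rule: the lowest bidder wins and is paid the second-lowest bid.
Bids ranked: 17,000 (Helix) < 81,000 (Apex) < 82,500 (Rook) < 95,500 (Quill) < 97,000 (Onyx) < 106,500 (Cinder) < …
Second-price: Helix is paid Apex's bid of $81,000.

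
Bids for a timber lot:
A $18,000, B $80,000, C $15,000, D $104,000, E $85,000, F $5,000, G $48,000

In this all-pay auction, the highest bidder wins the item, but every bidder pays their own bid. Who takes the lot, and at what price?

D pays $104,000

Bids ranked: 104,000 (D) > 85,000 (E) > 80,000 (B) > 48,000 (G) > 18,000 (A) > 15,000 (C) > …
D is highest and takes the item; every bidder forfeits their bid.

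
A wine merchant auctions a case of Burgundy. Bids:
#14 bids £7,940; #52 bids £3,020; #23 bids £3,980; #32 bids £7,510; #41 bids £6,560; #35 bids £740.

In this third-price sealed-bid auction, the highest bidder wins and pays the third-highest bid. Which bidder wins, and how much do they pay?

#14 pays £6,560

Rule: the highest bidder wins and pays the third-highest bid.
Bids in order: 7,940 (#14) > 7,510 (#32) > 6,560 (#41) > 3,980 (#23) > 3,020 (#52) > 740 (#35)
#14 is highest; pays the third-highest bid, £6,560.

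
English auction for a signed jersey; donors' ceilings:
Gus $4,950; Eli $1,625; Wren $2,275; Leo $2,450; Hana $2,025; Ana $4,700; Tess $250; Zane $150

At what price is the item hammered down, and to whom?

Limits in order: 4,950 (Gus) > 4,700 (Ana) > 2,450 (Leo) > 2,275 (Wren) > 2,025 (Hana) > 1,625 (Eli) > …
Once the price passes $4,700, only Gus is left; the hammer falls at Ana's limit of $4,700.

Gus wins at $4,700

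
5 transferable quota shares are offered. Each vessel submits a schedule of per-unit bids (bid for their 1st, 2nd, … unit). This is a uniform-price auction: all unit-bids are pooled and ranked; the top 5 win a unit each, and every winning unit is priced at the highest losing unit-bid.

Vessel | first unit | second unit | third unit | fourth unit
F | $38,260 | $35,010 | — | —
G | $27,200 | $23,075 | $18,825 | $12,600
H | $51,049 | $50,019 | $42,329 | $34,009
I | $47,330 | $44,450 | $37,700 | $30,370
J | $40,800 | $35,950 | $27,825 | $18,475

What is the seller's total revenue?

Total revenue: $204,000

Pooled unit-bids ranked (top 5): 51,049 (H-1), 50,019 (H-2), 47,330 (I-1), 44,450 (I-2), 42,329 (H-3)
Highest rejected unit-bid = $40,800.
Allocation: H 3, I 2. Every unit priced at $40,800.
Revenue = 5 × 40,800 = $204,000.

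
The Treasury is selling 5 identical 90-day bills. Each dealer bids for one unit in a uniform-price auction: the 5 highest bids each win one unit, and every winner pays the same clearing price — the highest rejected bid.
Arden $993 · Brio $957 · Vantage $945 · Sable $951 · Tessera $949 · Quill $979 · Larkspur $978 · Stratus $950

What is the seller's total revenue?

Sorting: 993 (Arden), 979 (Quill), 978 (Larkspur), 957 (Brio), 951 (Sable), 950 (Stratus), 949 (Tessera), …
Winners (5 units): Arden, Quill, Larkspur, Brio, Sable.
First losing bid is Stratus's $950, which sets the uniform price.
Total revenue = 5 × $950 = $4,750.

Total revenue: $4,750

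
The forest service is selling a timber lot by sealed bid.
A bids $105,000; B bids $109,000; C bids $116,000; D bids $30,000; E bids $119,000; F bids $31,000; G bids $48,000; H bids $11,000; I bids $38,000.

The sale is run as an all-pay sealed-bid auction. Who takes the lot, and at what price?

E pays $119,000

All-pay sealed-bid auction: the highest bidder wins the item, but every bidder pays their own bid.
Bids in order: 119,000 (E) > 116,000 (C) > 109,000 (B) > 105,000 (A) > 48,000 (G) > 38,000 (I) > …
E wins with the top bid; all bids are sunk regardless.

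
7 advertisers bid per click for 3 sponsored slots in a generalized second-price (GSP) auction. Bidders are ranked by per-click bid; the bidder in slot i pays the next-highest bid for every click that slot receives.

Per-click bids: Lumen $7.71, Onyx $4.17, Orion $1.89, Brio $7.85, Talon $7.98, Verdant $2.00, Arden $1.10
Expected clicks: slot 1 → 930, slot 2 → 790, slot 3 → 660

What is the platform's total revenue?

Per-click bids in order: $7.98 (Talon) > $7.85 (Brio) > $7.71 (Lumen) > $4.17 (Onyx) > …
Slot 1: Talon pays $7.85 × 930 = $7300.50
Slot 2: Brio pays $7.71 × 790 = $6090.90
Slot 3: Lumen pays $4.17 × 660 = $2752.20
Total = $16143.60

Total revenue: $16143.60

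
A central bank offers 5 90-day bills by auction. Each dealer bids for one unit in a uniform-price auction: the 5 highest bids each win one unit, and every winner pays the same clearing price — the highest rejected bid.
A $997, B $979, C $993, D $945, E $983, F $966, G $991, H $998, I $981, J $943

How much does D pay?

D pays $0

Sorting: 998 (H), 997 (A), 993 (C), 991 (G), 983 (E), 981 (I), 979 (B), …
Top 5: H, A, C, G, E.
Highest unsuccessful bid: $981 → clearing price.
D does not win → pays $0.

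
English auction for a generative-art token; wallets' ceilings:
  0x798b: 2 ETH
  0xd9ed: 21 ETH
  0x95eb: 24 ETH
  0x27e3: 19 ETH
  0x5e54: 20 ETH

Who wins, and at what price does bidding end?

0x95eb wins at 21 ETH

Sorting limits: 24 (0x95eb) > 21 (0xd9ed) > 20 (0x5e54) > 19 (0x27e3) > 2 (0x798b)
Bidding ends when 0xd9ed exits at 21 ETH; 0x95eb takes it.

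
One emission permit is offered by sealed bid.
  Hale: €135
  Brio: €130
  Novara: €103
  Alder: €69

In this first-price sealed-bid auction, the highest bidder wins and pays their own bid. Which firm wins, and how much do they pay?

Hale pays €135

Rule: the highest bidder wins and pays their own bid.
Sorting bids: 135 (Hale) > 130 (Brio) > 103 (Novara) > 69 (Alder)
Hale is highest → pays own bid, €135.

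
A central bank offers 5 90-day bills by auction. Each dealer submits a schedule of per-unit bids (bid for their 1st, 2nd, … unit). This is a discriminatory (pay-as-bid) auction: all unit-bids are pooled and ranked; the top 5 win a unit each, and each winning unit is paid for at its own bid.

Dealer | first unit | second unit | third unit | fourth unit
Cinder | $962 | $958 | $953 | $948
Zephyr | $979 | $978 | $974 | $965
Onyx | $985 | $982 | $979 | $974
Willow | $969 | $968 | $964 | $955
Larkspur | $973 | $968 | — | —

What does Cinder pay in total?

Pooled unit-bids ranked (top 5): 985 (Onyx-1), 982 (Onyx-2), 979 (Zephyr-1), 979 (Onyx-3), 978 (Zephyr-2)
Next rejected bid: $974 (not a price — pay-as-bid).
Cinder wins no units.

Cinder pays $0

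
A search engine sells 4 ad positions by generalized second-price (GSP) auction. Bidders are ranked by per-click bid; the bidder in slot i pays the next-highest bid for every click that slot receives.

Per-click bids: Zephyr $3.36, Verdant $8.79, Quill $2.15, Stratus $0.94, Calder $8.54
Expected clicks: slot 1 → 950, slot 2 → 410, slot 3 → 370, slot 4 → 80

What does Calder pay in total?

Calder pays $1377.60

Per-click bids in order: $8.79 (Verdant) > $8.54 (Calder) > $3.36 (Zephyr) > $2.15 (Quill) > $0.94 (Stratus)
Calder holds slot 2 → pays next bid $3.36 × 410 clicks = $1377.60.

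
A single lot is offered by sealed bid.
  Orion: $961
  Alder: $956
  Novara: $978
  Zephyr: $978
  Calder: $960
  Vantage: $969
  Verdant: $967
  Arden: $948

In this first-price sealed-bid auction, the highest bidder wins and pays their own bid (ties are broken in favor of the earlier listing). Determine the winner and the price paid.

Sorting bids: 978 (Novara) > 978 (Zephyr) > 969 (Vantage) > 967 (Verdant) > 961 (Orion) > 960 (Calder) > …
Novara and Zephyr tie at $978; tie-break gives it to Novara.
Novara has the highest bid and pays exactly that: $978.

Novara pays $978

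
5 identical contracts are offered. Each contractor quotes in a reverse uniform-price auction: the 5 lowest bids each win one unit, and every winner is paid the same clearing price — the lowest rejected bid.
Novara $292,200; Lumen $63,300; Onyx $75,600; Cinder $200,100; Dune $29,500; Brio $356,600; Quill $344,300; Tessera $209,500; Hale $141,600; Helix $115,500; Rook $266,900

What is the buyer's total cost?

Total cost: $1,000,500

Sorting: 29,500 (Dune), 63,300 (Lumen), 75,600 (Onyx), 115,500 (Helix), 141,600 (Hale), 200,100 (Cinder), 209,500 (Tessera), …
The 5 lowest are Dune, Lumen, Onyx, Helix, Hale.
Clearing price = lowest rejected bid = $200,100.
Total cost = 5 × $200,100 = $1,000,500.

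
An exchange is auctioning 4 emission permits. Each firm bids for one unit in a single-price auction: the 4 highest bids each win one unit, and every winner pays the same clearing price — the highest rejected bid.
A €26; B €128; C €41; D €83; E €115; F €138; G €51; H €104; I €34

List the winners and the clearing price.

Ordering the bids: 138 (F), 128 (B), 115 (E), 104 (H), 83 (D), 51 (G), …
Winners (4 units): F, B, E, H.
Clearing price = highest rejected bid = €83.

F, B, E, H; each pays €83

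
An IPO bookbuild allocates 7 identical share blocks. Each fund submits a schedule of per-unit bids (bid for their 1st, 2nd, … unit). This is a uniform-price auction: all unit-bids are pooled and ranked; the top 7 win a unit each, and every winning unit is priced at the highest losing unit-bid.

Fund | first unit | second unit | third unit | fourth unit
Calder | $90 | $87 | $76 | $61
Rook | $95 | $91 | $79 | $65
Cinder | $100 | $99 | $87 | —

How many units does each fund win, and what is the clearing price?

Calder 2, Cinder 3, Rook 2; clearing price $79

All unit-bids, highest first — top 7: 100 (Cinder-1), 99 (Cinder-2), 95 (Rook-1), 91 (Rook-2), 90 (Calder-1), 87 (Calder-2), 87 (Cinder-3)
Highest rejected unit-bid = $79.
Allocation: Calder 2, Cinder 3, Rook 2.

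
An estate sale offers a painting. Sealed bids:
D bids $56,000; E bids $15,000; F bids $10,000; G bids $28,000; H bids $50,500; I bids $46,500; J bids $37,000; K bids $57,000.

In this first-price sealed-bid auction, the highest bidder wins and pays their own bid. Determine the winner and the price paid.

Bids in order: 57,000 (K) > 56,000 (D) > 50,500 (H) > 46,500 (I) > 37,000 (J) > 28,000 (G) > …
K has the highest bid and pays exactly that: $57,000.

K pays $57,000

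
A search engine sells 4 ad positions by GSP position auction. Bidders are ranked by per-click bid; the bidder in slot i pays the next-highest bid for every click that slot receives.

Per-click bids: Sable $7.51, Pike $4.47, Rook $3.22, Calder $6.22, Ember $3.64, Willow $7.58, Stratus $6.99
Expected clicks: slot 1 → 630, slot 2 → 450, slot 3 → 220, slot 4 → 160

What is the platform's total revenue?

Total revenue: $9960.40

Ranked by bid: $7.58 (Willow) > $7.51 (Sable) > $6.99 (Stratus) > $6.22 (Calder) > $4.47 (Pike) > …
Slot 1: Willow pays $7.51 × 630 = $4731.30
Slot 2: Sable pays $6.99 × 450 = $3145.50
Slot 3: Stratus pays $6.22 × 220 = $1368.40
Slot 4: Calder pays $4.47 × 160 = $715.20
Total = $9960.40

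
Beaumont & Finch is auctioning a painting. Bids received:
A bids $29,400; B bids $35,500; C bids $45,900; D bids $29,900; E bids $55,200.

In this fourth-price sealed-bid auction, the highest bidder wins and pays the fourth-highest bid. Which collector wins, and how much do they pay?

E pays $29,900

Bids ranked: 55,200 (E) > 45,900 (C) > 35,500 (B) > 29,900 (D) > 29,400 (A)
E wins; payment is bid #4 in the ranking = $29,900.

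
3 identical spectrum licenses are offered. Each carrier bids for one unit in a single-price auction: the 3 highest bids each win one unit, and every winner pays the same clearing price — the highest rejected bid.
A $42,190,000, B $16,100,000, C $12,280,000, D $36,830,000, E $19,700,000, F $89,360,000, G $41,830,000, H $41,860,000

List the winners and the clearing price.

F, A, H; each pays $41,830,000

Sorting: 89,360,000 (F), 42,190,000 (A), 41,860,000 (H), 41,830,000 (G), 36,830,000 (D), …
Winners (3 units): F, A, H.
First losing bid is G's $41,830,000, which sets the uniform price.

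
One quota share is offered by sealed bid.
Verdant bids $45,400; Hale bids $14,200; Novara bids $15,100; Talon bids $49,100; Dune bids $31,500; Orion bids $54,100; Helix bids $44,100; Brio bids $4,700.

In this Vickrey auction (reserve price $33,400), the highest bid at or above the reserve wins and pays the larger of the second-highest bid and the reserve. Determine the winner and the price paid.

Sorting bids: 54,100 (Orion) > 49,100 (Talon) > 45,400 (Verdant) > 44,100 (Helix) > 31,500 (Dune) > 15,100 (Novara) > …
Orion has the top bid at or above the reserve ($54,100).
Second-highest bid $49,100 exceeds the reserve $33,400 → payment $49,100.

Orion pays $49,100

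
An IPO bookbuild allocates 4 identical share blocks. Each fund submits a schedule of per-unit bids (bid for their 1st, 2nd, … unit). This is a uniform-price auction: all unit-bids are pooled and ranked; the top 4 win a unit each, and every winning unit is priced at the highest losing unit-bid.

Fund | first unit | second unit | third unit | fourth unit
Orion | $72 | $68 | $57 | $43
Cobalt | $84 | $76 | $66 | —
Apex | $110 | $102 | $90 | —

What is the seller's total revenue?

Total revenue: $304

All unit-bids, highest first — top 4: 110 (Apex-1), 102 (Apex-2), 90 (Apex-3), 84 (Cobalt-1)
First bid not allocated: $76.
Allocation: Apex 3, Cobalt 1. Every unit priced at $76.
Revenue = 4 × 76 = $304.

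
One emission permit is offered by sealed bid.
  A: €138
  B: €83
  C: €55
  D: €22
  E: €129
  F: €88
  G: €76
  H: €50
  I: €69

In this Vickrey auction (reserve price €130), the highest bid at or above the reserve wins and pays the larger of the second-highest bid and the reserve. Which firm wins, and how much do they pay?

A pays €130

Bids in order: 138 (A) > 129 (E) > 88 (F) > 83 (B) > 76 (G) > 69 (I) > …
Highest eligible bid: A at €138.
max(second-highest €129, reserve €130) = €130.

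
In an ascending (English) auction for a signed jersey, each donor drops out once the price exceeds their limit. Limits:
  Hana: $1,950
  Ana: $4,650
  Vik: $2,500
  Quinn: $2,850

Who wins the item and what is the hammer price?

Sorting limits: 4,650 (Ana) > 2,850 (Quinn) > 2,500 (Vik) > 1,950 (Hana)
Quinn is the last rival to drop out, at $2,850; Ana remains and wins at that price.

Ana wins at $2,850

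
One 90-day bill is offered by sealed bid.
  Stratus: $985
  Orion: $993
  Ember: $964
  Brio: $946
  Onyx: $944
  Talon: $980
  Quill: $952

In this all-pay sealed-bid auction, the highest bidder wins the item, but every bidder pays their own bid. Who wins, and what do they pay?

Orion pays $993

Sorting bids: 993 (Orion) > 985 (Stratus) > 980 (Talon) > 964 (Ember) > 952 (Quill) > 946 (Brio) > …
Orion wins with the top bid; all bids are sunk regardless.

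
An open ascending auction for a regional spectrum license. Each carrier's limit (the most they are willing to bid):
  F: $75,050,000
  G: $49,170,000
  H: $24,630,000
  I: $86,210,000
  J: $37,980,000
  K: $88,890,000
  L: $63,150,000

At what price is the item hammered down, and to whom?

Sorting limits: 88,890,000 (K) > 86,210,000 (I) > 75,050,000 (F) > 63,150,000 (L) > 49,170,000 (G) > 37,980,000 (J) > …
Bidding ends when I exits at $86,210,000; K takes it.

K wins at $86,210,000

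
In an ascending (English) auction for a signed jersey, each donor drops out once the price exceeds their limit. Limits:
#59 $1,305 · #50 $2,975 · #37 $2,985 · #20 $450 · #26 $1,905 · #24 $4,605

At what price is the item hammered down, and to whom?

Rule: the price rises until one bidder remains; the winner pays the price at which the last rival dropped out.
Limits ranked: 4,605 (#24) > 2,985 (#37) > 2,975 (#50) > 1,905 (#26) > 1,305 (#59) > 450 (#20)
#37 is the last rival to drop out, at $2,985; #24 remains and wins at that price.

#24 wins at $2,985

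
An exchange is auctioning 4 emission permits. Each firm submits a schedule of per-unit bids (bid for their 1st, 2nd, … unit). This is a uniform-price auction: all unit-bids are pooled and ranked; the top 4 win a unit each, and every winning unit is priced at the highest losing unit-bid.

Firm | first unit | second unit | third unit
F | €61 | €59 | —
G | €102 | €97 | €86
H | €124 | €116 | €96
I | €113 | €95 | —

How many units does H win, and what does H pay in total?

H: 2 units, pays €194

All unit-bids, highest first — top 4: 124 (H-1), 116 (H-2), 113 (I-1), 102 (G-1)
Highest rejected unit-bid = €97.
H wins 2 unit(s) at €97 each.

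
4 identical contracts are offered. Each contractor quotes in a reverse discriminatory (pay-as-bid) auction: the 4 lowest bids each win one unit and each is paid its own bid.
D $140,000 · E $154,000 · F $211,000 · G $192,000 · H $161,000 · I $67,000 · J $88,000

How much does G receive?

Sorting: 67,000 (I), 88,000 (J), 140,000 (D), 154,000 (E), 161,000 (H), 192,000 (G), …
The 4 lowest are I, J, D, E.
G does not win → $0.

G is paid $0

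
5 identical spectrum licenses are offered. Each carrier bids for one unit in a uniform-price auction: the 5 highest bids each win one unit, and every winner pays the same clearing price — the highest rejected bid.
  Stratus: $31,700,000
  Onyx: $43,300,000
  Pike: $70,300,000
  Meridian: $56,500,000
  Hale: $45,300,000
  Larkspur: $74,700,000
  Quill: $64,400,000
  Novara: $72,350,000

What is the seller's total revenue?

Total revenue: $226,500,000

Sorting: 74,700,000 (Larkspur), 72,350,000 (Novara), 70,300,000 (Pike), 64,400,000 (Quill), 56,500,000 (Meridian), 45,300,000 (Hale), 43,300,000 (Onyx), …
Winners (5 units): Larkspur, Novara, Pike, Quill, Meridian.
Highest unsuccessful bid: $45,300,000 → clearing price.
Total revenue = 5 × $45,300,000 = $226,500,000.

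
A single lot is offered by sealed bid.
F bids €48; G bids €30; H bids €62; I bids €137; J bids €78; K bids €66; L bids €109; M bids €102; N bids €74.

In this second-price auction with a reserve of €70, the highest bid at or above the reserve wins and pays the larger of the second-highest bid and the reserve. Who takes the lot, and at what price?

I pays €109

Second-price auction with a reserve of €70: the highest bid at or above the reserve wins and pays the larger of the second-highest bid and the reserve.
Sorting bids: 137 (I) > 109 (L) > 102 (M) > 78 (J) > 74 (N) > 66 (K) > …
Highest eligible bid: I at €137.
Second-highest bid €109 exceeds the reserve €70 → payment €109.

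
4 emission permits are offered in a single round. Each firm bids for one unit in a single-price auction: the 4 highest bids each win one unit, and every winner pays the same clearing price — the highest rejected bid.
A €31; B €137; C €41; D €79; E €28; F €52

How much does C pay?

C pays €31

Ordering the bids: 137 (B), 79 (D), 52 (F), 41 (C), 31 (A), 28 (E)
Winners (4 units): B, D, F, C.
Highest unsuccessful bid: €31 → clearing price.
C wins → pays €31.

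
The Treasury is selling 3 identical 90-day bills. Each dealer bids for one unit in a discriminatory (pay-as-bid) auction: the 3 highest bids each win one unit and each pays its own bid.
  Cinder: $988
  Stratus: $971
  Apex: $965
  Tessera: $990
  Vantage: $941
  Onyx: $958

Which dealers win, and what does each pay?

Tessera $990, Cinder $988, Stratus $971

Ordering the bids: 990 (Tessera), 988 (Cinder), 971 (Stratus), 965 (Apex), 958 (Onyx), …
Winners (3 units): Tessera, Cinder, Stratus.
Each winner pays its own bid: Tessera $990, Cinder $988, Stratus $971.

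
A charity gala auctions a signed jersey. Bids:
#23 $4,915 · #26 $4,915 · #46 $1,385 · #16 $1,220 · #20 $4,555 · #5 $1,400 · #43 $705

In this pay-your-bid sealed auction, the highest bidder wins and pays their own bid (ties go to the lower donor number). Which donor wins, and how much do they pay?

Bids ranked: 4,915 (#23) > 4,915 (#26) > 4,555 (#20) > 1,400 (#5) > 1,385 (#46) > 1,220 (#16) > …
#23 and #26 tie at $4,915; tie-break gives it to #23.
#23 has the highest bid and pays exactly that: $4,915.

#23 pays $4,915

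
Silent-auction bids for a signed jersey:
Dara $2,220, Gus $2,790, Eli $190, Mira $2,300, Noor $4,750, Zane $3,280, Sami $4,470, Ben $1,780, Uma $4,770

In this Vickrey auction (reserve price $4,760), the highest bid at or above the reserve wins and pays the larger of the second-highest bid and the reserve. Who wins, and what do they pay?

Uma pays $4,760

Bids ranked: 4,770 (Uma) > 4,750 (Noor) > 4,470 (Sami) > 3,280 (Zane) > 2,790 (Gus) > 2,300 (Mira) > …
Highest eligible bid: Uma at $4,770.
max(second-highest $4,750, reserve $4,760) = $4,760.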